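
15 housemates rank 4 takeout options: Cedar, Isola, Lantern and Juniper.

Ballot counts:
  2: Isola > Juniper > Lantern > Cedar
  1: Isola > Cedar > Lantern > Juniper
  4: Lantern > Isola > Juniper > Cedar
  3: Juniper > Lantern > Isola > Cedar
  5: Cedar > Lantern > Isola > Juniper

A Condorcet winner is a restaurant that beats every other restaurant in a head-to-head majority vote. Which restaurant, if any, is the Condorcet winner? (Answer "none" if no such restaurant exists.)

Lantern

Check each pair by majority over 15 ballots:
Cedar vs Isola: 5 to 10, Isola.
Cedar–Lantern: Lantern 9–6.
Cedar vs Juniper: Juniper, 9–6.
Isola vs Lantern: Lantern wins 12–3.
Isola vs Juniper: Isola wins 12–3.
Lantern vs Juniper: 10 to 5, Lantern.
Only Lantern has no losses; Lantern is the Condorcet winner.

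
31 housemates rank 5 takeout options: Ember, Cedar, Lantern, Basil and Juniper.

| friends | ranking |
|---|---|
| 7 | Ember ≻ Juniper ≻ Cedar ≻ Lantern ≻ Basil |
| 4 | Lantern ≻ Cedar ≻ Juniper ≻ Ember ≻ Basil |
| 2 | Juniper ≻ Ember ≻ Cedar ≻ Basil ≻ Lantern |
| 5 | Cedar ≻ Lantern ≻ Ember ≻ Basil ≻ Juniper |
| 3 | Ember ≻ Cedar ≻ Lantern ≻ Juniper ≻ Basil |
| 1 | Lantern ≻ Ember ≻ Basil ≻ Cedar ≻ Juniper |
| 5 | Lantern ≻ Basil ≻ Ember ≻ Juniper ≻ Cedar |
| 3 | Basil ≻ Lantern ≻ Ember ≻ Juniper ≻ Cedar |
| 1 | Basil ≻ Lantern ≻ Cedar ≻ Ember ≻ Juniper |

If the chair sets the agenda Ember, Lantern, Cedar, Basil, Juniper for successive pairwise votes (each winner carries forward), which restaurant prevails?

Juniper

Round 1: Ember vs Lantern — 12–19, Lantern advances.
Round 2: Lantern vs Cedar — 14–17, Cedar advances.
Round 3: Cedar vs Basil — 21–10, Cedar advances.
Round 4: Cedar vs Juniper — 14–17, Juniper advances.
The agenda winner is Juniper.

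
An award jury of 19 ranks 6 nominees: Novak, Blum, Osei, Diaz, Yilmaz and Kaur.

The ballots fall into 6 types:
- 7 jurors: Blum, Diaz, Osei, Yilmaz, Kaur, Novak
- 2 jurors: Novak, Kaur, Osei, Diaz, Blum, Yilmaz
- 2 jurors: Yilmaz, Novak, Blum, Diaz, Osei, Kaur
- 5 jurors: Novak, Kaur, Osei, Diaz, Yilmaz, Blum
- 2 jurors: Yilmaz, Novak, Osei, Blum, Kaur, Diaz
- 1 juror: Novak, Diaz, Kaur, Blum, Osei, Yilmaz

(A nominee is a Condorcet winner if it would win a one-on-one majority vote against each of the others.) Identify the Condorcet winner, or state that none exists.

none

Check each pair by majority over 19 ballots:
Novak vs Blum: Novak wins 12–7.
Novak vs Osei: Novak preferred on 2+2+5+2+1 = 12 ballots; Novak wins 12–7.
Novak vs Diaz: Novak wins 12–7.
Novak vs Yilmaz: Yilmaz wins 11–8.
Novak vs Kaur: 2+2+5+2+1 = 12 for Novak, 7 for Kaur — Novak by 12–7.
Blum vs Osei: Blum is ranked higher on 7+2+1 = 10 ballots, Osei on 9. Blum wins 10–9.
Blum vs Diaz: Blum preferred on 7+2+2 = 11 ballots; Blum wins 11–8.
Blum vs Yilmaz: Blum preferred on 7+2+1 = 10 ballots; Blum wins 10–9.
Blum vs Kaur: 11 to 8, Blum.
Osei vs Diaz: 2+5+2 = 9 for Osei, 10 for Diaz — Diaz by 10–9.
Osei vs Yilmaz: Osei preferred on 7+2+5+1 = 15 ballots; Osei wins 15–4.
Osei vs Kaur: 7+2+2 = 11 for Osei, 8 for Kaur — Osei by 11–8.
Diaz vs Yilmaz: Diaz is ranked higher on 7+2+5+1 = 15 ballots, Yilmaz on 4. Diaz wins 15–4.
Diaz vs Kaur: Diaz preferred on 7+2+1 = 10 ballots; Diaz wins 10–9.
Yilmaz vs Kaur: Yilmaz wins 11–8.
Every nominee loses at least once (Novak loses to Yilmaz; Blum loses to Novak; Osei loses to Novak; Diaz loses to Novak; Yilmaz loses to Blum; Kaur loses to Novak). The majority relation contains the cycle Novak beats Blum beats Yilmaz beats Novak, so there is no Condorcet winner.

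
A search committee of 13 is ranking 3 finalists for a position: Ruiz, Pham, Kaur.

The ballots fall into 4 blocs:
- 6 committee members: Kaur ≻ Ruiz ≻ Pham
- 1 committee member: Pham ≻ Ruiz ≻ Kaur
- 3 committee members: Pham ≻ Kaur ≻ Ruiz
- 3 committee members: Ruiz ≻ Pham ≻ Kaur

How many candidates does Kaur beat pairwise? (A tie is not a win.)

Kaur against each rival (13 committee members):
Kaur vs Ruiz: 6+3 = 9 for Kaur, 4 for Ruiz — Kaur by 9–4.
Kaur vs Pham: Pham wins 7–6.
Kaur beats Ruiz; loses to Pham — 1 pairwise win.

1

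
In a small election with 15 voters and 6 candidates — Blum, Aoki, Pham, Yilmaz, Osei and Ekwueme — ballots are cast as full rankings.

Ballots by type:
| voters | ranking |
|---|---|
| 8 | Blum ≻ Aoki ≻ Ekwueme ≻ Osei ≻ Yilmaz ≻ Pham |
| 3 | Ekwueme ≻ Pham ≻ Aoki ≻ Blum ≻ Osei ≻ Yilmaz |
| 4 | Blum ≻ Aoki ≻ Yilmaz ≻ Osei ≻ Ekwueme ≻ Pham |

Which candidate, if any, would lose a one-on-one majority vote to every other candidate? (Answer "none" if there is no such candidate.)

Pairwise majorities:
Blum vs Aoki: Blum preferred on 8+4 = 12 ballots; Blum wins 12–3.
Blum vs Pham: Blum preferred on 8+4 = 12 ballots; Blum wins 12–3.
Blum vs Yilmaz: 8+3+4 = 15 for Blum, 0 for Yilmaz — Blum by 15–0.
Blum vs Osei: 15 to 0, Blum.
Blum vs Ekwueme: Blum, 12–3.
Aoki vs Pham: 8+4 = 12 for Aoki, 3 for Pham — Aoki by 12–3.
Aoki vs Yilmaz: Aoki, 15–0.
Aoki vs Osei: Aoki preferred on 8+3+4 = 15 ballots; Aoki wins 15–0.
Aoki vs Ekwueme: Aoki, 12–3.
Pham–Yilmaz: Yilmaz 12–3.
Pham vs Osei: Osei, 12–3.
Pham vs Ekwueme: Pham preferred on 0 ballots; Ekwueme wins 15–0.
Yilmaz vs Osei: 4 to 11, Osei.
Yilmaz vs Ekwueme: Ekwueme, 11–4.
Osei vs Ekwueme: 4 for Osei, 11 for Ekwueme — Ekwueme by 11–4.
Only Pham has no wins; Pham is the Condorcet loser.

Pham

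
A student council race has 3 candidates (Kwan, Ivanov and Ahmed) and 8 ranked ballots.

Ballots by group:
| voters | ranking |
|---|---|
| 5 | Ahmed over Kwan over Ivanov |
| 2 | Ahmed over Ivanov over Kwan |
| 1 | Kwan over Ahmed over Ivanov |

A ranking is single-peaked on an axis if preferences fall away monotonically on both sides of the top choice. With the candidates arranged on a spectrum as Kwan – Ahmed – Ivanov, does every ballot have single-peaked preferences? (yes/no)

yes

Axis positions: Kwan=1, Ahmed=2, Ivanov=3.
Group 1 (peak Ahmed at position 2): ranking walks positions 2-1-3, expanding outward from the peak — single-peaked.
Group 2 (peak Ahmed at position 2): ranking walks positions 2-3-1, expanding outward from the peak — single-peaked.
Group 3 (peak Kwan at position 1): ranking walks positions 1-2-3, expanding outward from the peak — single-peaked.
Every ranking is single-peaked on this axis.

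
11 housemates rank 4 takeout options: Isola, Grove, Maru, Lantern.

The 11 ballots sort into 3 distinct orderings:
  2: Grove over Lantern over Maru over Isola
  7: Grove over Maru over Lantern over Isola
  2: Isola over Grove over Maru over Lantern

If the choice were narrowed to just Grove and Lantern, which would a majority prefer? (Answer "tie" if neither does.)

Grove

Ballots ranking Grove above Lantern: 2 + 7 + 2 = 11.
Ballots ranking Lantern above Grove: 11 − 11 = 0.
Grove wins the head-to-head 11–0.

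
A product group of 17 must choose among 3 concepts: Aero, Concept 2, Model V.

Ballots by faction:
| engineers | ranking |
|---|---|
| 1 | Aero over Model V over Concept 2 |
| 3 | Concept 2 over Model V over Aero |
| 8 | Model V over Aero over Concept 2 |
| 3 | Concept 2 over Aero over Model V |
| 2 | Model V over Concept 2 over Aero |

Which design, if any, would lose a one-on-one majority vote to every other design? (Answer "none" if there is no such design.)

Pairwise majorities:
Aero vs Concept 2: 1+8 = 9 for Aero, 8 for Concept 2 — Aero by 9–8.
Aero vs Model V: 1+3 = 4 for Aero, 13 for Model V — Model V by 13–4.
Concept 2 vs Model V: Model V wins 11–6.
Concept 2 loses to every other design — it is the Condorcet loser.

Concept 2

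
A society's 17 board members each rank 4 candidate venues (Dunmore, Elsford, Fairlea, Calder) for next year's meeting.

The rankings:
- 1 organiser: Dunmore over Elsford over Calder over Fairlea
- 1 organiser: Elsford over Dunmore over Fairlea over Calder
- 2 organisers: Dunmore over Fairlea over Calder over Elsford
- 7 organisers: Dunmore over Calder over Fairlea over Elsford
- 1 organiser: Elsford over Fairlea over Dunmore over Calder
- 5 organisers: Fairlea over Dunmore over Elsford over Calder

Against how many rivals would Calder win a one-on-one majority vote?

1

Calder against each rival (17 organisers):
Calder vs Dunmore: Calder preferred on 0 ballots; Dunmore wins 17–0.
Calder–Elsford: Calder 9–8.
Calder vs Fairlea: Calder preferred on 1+7 = 8 ballots; Fairlea wins 9–8.
Calder beats Elsford; loses to Dunmore, Fairlea — 1 pairwise win.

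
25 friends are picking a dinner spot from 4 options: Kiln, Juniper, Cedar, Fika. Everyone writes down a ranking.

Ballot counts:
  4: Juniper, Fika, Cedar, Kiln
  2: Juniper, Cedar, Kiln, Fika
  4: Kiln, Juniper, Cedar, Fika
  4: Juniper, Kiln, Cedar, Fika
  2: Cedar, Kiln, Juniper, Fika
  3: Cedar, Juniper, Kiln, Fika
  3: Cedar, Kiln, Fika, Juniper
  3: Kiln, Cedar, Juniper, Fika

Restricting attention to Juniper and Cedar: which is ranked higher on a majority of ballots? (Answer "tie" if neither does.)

Ballots ranking Juniper above Cedar: 4 + 2 + 4 + 4 = 14.
Ballots ranking Cedar above Juniper: 25 − 14 = 11.
Juniper wins the head-to-head 14–11.

Juniper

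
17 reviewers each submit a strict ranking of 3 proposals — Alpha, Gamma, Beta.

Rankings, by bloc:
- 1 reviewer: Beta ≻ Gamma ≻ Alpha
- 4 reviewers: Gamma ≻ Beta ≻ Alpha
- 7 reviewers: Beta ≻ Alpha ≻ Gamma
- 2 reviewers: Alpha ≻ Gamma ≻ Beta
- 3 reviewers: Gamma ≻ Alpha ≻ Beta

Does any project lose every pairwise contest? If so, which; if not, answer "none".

none

Pairwise majorities:
Alpha vs Gamma: Alpha wins 9–8.
Alpha vs Beta: Beta wins 12–5.
Gamma vs Beta: 9 to 8, Gamma.
No project is winless: Alpha beats Gamma; Gamma beats Beta; Beta beats Alpha. There is no Condorcet loser.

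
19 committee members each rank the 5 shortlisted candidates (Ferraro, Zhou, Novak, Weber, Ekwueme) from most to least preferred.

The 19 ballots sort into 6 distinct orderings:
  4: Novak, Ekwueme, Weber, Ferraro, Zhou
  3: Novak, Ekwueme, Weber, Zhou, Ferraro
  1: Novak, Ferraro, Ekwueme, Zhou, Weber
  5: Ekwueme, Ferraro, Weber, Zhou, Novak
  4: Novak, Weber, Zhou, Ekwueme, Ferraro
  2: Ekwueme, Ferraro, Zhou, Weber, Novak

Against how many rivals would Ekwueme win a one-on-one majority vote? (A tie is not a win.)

Ekwueme against each rival (19 committee members):
Ekwueme vs Ferraro: Ekwueme is ranked higher on 4+3+5+4+2 = 18 ballots, Ferraro on 1. Ekwueme wins 18–1.
Ekwueme vs Zhou: Ekwueme preferred on 4+3+1+5+2 = 15 ballots; Ekwueme wins 15–4.
Ekwueme–Novak: Novak 12–7.
Ekwueme–Weber: Ekwueme 15–4.
Ekwueme beats Ferraro, Zhou, Weber; loses to Novak — 3 pairwise wins.

3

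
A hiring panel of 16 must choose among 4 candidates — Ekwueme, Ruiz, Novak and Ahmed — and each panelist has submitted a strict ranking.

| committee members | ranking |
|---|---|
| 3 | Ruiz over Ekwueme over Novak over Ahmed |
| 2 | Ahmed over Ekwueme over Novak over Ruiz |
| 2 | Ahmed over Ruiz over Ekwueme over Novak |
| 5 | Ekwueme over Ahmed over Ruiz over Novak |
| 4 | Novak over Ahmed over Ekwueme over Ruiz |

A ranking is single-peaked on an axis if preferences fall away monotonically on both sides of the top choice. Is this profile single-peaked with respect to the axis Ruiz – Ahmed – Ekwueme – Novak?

no

Axis positions: Ruiz=1, Ahmed=2, Ekwueme=3, Novak=4.
Bloc 1: ranking walks positions 1-3-4-2; Ekwueme is ranked above Ahmed even though Ahmed lies between Ekwueme and the peak Ruiz on the axis — preferences dip and rise again. Not single-peaked.
Bloc 2 (peak Ahmed at position 2): ranking walks positions 2-3-4-1, expanding outward from the peak — single-peaked.
Bloc 3 (peak Ahmed at position 2): ranking walks positions 2-1-3-4, expanding outward from the peak — single-peaked.
Bloc 4 (peak Ekwueme at position 3): ranking walks positions 3-2-1-4, expanding outward from the peak — single-peaked.
Bloc 5: ranking walks positions 4-2-3-1; Ahmed is ranked above Ekwueme even though Ekwueme lies between Ahmed and the peak Novak on the axis — preferences dip and rise again. Not single-peaked.
Bloc 1 violates single-peakedness, so the profile is not single-peaked on this axis.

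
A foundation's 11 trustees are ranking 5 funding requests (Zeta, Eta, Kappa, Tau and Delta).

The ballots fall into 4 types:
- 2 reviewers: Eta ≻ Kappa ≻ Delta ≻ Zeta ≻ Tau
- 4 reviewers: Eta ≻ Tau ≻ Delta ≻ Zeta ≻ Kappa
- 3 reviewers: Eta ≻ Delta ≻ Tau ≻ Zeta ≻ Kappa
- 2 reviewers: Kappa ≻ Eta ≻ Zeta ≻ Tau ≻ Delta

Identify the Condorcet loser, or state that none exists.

Head-to-head results (11 reviewers):
Zeta vs Eta: Eta wins 11–0.
Zeta–Kappa: Zeta 7–4.
Zeta–Tau: Tau 7–4.
Zeta vs Delta: 2 for Zeta, 9 for Delta — Delta by 9–2.
Eta vs Kappa: Eta preferred on 2+4+3 = 9 ballots; Eta wins 9–2.
Eta vs Tau: Eta preferred on 2+4+3+2 = 11 ballots; Eta wins 11–0.
Eta vs Delta: Eta wins 11–0.
Kappa vs Tau: Kappa is ranked higher on 2+2 = 4 ballots, Tau on 7. Tau wins 7–4.
Kappa vs Delta: Kappa is ranked higher on 2+2 = 4 ballots, Delta on 7. Delta wins 7–4.
Tau vs Delta: Tau, 6–5.
Kappa is beaten in every head-to-head and is the Condorcet loser.

Kappa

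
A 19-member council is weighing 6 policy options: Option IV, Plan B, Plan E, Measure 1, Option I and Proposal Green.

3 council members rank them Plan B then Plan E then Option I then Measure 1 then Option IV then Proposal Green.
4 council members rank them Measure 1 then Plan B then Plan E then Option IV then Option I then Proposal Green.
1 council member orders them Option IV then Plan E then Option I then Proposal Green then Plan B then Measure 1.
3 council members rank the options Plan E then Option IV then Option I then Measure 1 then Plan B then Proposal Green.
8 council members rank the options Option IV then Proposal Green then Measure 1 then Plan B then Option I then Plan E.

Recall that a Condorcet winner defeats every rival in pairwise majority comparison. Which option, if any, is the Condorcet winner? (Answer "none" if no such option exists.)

Check each pair by majority over 19 ballots:
Option IV vs Plan B: Option IV preferred on 1+3+8 = 12 ballots; Option IV wins 12–7.
Option IV vs Plan E: Option IV preferred on 1+8 = 9 ballots; Plan E wins 10–9.
Option IV vs Measure 1: 1+3+8 = 12 for Option IV, 7 for Measure 1 — Option IV by 12–7.
Option IV vs Option I: 16 to 3, Option IV.
Option IV vs Proposal Green: Option IV preferred on 3+4+1+3+8 = 19 ballots; Option IV wins 19–0.
Plan B vs Plan E: Plan B preferred on 3+4+8 = 15 ballots; Plan B wins 15–4.
Plan B vs Measure 1: Plan B preferred on 3+1 = 4 ballots; Measure 1 wins 15–4.
Plan B vs Option I: Plan B is ranked higher on 3+4+8 = 15 ballots, Option I on 4. Plan B wins 15–4.
Plan B vs Proposal Green: 10 to 9, Plan B.
Plan E vs Measure 1: 3+1+3 = 7 for Plan E, 12 for Measure 1 — Measure 1 by 12–7.
Plan E vs Option I: 11 to 8, Plan E.
Plan E vs Proposal Green: 3+4+1+3 = 11 for Plan E, 8 for Proposal Green — Plan E by 11–8.
Measure 1 vs Option I: 12 to 7, Measure 1.
Measure 1 vs Proposal Green: 10 to 9, Measure 1.
Option I vs Proposal Green: Option I is ranked higher on 3+4+1+3 = 11 ballots, Proposal Green on 8. Option I wins 11–8.
Each option drops at least one matchup (Option IV loses to Plan E; Plan B loses to Option IV; Plan E loses to Plan B; Measure 1 loses to Option IV; Option I loses to Option IV; Proposal Green loses to Option IV); the cycle Option IV → Plan B → Plan E → Option IV rules out a Condorcet winner.

none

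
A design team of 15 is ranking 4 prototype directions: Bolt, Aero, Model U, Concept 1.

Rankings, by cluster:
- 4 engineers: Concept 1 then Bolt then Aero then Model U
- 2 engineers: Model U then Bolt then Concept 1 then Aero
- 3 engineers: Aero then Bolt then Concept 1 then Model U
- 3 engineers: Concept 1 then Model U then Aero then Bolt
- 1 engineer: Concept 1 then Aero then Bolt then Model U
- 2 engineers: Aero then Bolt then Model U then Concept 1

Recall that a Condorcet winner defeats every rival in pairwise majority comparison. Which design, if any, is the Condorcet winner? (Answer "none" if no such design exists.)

Concept 1

Pairwise majorities:
Bolt vs Aero: 6 to 9, Aero.
Bolt vs Model U: 4+3+1+2 = 10 for Bolt, 5 for Model U — Bolt by 10–5.
Bolt vs Concept 1: 2+3+2 = 7 for Bolt, 8 for Concept 1 — Concept 1 by 8–7.
Aero vs Model U: Aero is ranked higher on 4+3+1+2 = 10 ballots, Model U on 5. Aero wins 10–5.
Aero vs Concept 1: 5 to 10, Concept 1.
Model U vs Concept 1: Model U preferred on 2+2 = 4 ballots; Concept 1 wins 11–4.
Concept 1 beats each of Bolt, Aero, Model U — Concept 1 is the Condorcet winner.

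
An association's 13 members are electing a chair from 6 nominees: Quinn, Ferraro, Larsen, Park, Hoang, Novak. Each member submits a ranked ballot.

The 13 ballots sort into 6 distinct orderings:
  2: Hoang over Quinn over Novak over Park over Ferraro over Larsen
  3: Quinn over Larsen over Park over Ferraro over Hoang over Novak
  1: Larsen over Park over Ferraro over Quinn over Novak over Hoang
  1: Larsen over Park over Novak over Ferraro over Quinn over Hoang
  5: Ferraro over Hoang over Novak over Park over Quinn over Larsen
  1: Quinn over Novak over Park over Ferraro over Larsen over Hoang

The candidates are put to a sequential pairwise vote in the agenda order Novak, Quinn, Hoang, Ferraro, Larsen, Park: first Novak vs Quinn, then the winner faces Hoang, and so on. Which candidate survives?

Round 1: Novak vs Quinn — 6–7, Quinn advances.
Round 2: Quinn vs Hoang — 6–7, Hoang advances.
Round 3: Hoang vs Ferraro — 2–11, Ferraro advances.
Round 4: Ferraro vs Larsen — 8–5, Ferraro advances.
Round 5: Ferraro vs Park — 5–8, Park advances.
The agenda winner is Park.

Park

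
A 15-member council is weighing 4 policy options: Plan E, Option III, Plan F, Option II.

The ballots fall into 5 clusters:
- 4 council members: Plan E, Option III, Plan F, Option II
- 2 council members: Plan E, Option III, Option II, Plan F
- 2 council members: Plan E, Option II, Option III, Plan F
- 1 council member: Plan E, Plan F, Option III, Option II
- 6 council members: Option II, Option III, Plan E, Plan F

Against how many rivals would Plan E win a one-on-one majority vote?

3

Plan E against each rival (15 council members):
Plan E–Option III: Plan E 9–6.
Plan E vs Plan F: Plan E, 15–0.
Plan E vs Option II: Plan E is ranked higher on 4+2+2+1 = 9 ballots, Option II on 6. Plan E wins 9–6.
Plan E beats Option III, Plan F, Option II — 3 pairwise wins.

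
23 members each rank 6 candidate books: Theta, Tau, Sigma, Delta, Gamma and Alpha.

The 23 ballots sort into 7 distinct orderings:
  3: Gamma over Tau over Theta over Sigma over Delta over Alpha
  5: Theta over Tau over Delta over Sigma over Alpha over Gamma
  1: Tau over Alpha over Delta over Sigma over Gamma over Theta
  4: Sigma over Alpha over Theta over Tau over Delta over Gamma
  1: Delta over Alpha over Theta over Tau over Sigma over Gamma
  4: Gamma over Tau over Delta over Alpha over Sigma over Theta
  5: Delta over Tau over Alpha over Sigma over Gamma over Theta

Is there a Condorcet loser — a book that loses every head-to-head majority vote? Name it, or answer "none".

none

Head-to-head results (23 members):
Theta vs Tau: Tau wins 13–10.
Theta–Sigma: Sigma 14–9.
Theta–Delta: Theta 12–11.
Theta vs Gamma: Gamma wins 13–10.
Theta vs Alpha: 3+5 = 8 for Theta, 15 for Alpha — Alpha by 15–8.
Tau vs Sigma: Tau, 19–4.
Tau vs Delta: Tau wins 17–6.
Tau vs Gamma: Tau preferred on 5+1+4+1+5 = 16 ballots; Tau wins 16–7.
Tau vs Alpha: Tau wins 18–5.
Sigma vs Delta: 3+4 = 7 for Sigma, 16 for Delta — Delta by 16–7.
Sigma–Gamma: Sigma 16–7.
Sigma–Alpha: Sigma 12–11.
Delta–Gamma: Delta 16–7.
Delta–Alpha: Delta 18–5.
Gamma vs Alpha: Gamma is ranked higher on 3+4 = 7 ballots, Alpha on 16. Alpha wins 16–7.
Each book has at least one pairwise win (Theta beats Delta; Tau beats Theta; Sigma beats Theta; Delta beats Sigma; Gamma beats Theta; Alpha beats Theta) — no Condorcet loser.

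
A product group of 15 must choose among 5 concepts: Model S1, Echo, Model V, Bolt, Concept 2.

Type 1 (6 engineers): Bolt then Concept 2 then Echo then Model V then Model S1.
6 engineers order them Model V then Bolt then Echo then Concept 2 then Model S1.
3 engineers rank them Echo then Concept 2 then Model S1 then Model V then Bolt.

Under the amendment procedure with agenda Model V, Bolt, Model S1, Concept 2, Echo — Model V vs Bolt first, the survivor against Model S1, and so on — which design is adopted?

Round 1: Model V vs Bolt — 9–6, Model V advances.
Round 2: Model V vs Model S1 — 12–3, Model V advances.
Round 3: Model V vs Concept 2 — 6–9, Concept 2 advances.
Round 4: Concept 2 vs Echo — 6–9, Echo advances.
Echo survives the agenda.

Echo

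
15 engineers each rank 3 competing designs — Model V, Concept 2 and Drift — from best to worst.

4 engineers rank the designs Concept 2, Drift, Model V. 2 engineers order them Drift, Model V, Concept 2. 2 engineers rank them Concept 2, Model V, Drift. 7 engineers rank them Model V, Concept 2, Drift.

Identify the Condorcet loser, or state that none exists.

Head-to-head results (15 engineers):
Model V vs Concept 2: Model V is ranked higher on 2+7 = 9 ballots, Concept 2 on 6. Model V wins 9–6.
Model V vs Drift: Model V, 9–6.
Concept 2 vs Drift: Concept 2, 13–2.
Only Drift has no wins; Drift is the Condorcet loser.

Drift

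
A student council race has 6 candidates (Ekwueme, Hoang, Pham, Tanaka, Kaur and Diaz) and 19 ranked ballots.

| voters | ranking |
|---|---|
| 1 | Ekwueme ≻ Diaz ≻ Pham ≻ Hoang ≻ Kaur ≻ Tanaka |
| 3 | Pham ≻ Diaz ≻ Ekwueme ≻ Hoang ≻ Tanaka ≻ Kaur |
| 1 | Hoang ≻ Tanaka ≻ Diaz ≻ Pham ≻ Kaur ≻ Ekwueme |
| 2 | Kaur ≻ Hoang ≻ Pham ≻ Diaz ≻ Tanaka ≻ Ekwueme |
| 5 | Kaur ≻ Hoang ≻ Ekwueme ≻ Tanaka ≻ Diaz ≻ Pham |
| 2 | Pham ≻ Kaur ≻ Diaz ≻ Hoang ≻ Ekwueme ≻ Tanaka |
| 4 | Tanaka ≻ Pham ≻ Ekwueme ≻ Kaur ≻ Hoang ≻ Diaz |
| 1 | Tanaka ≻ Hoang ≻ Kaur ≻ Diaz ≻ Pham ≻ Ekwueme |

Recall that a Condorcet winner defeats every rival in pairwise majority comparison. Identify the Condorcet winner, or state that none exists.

Head-to-head results (19 voters):
Ekwueme–Hoang: Hoang 11–8.
Ekwueme vs Pham: 6 to 13, Pham.
Ekwueme vs Tanaka: Ekwueme wins 11–8.
Ekwueme vs Kaur: Kaur, 11–8.
Ekwueme vs Diaz: Ekwueme, 10–9.
Hoang vs Pham: 9 to 10, Pham.
Hoang–Tanaka: Hoang 14–5.
Hoang vs Kaur: Hoang is ranked higher on 1+3+1+1 = 6 ballots, Kaur on 13. Kaur wins 13–6.
Hoang vs Diaz: Hoang wins 13–6.
Pham–Tanaka: Tanaka 11–8.
Pham vs Kaur: Pham, 11–8.
Pham vs Diaz: Pham is ranked higher on 3+2+2+4 = 11 ballots, Diaz on 8. Pham wins 11–8.
Tanaka vs Kaur: Tanaka is ranked higher on 3+1+4+1 = 9 ballots, Kaur on 10. Kaur wins 10–9.
Tanaka vs Diaz: Tanaka, 11–8.
Kaur vs Diaz: Kaur wins 14–5.
No candidate is unbeaten: Ekwueme loses to Hoang; Hoang loses to Pham; Pham loses to Tanaka; Tanaka loses to Ekwueme; Kaur loses to Pham; Diaz loses to Ekwueme. In particular Ekwueme beats Tanaka beats Pham beats Ekwueme is a majority cycle — no Condorcet winner exists.

none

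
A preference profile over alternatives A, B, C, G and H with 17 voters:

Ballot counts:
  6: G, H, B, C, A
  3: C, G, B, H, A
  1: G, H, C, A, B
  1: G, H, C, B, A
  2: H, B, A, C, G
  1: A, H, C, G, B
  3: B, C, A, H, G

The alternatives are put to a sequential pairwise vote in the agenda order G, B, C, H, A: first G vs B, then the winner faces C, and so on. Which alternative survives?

H

Round 1: G vs B — 12–5, G advances.
Round 2: G vs C — 8–9, C advances.
Round 3: C vs H — 6–11, H advances.
Round 4: H vs A — 13–4, H advances.
H survives the agenda.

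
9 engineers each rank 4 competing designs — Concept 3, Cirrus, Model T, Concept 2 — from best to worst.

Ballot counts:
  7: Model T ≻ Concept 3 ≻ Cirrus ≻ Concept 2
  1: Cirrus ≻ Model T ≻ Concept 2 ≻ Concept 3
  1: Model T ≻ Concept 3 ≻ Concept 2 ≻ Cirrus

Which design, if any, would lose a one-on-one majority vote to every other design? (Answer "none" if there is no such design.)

Head-to-head results (9 engineers):
Concept 3 vs Cirrus: Concept 3, 8–1.
Concept 3 vs Model T: Model T wins 9–0.
Concept 3 vs Concept 2: Concept 3 wins 8–1.
Cirrus vs Model T: Cirrus is ranked higher on 1 ballot, Model T on 8. Model T wins 8–1.
Cirrus–Concept 2: Cirrus 8–1.
Model T vs Concept 2: 9 to 0, Model T.
Concept 2 loses to every other design — it is the Condorcet loser.

Concept 2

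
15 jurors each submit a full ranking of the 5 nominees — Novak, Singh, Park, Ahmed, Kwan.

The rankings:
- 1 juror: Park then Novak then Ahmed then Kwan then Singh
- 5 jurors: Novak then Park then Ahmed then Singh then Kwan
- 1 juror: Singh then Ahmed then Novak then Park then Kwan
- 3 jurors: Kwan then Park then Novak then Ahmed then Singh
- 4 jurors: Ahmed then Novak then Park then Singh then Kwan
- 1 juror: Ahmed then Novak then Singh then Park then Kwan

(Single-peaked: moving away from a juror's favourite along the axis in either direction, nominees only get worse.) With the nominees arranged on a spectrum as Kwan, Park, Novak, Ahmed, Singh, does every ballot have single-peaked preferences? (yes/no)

yes

Axis positions: Kwan=1, Park=2, Novak=3, Ahmed=4, Singh=5.
Faction 1 (peak Park at position 2): ranking walks positions 2-3-4-1-5, expanding outward from the peak — single-peaked.
Faction 2 (peak Novak at position 3): ranking walks positions 3-2-4-5-1, expanding outward from the peak — single-peaked.
Faction 3 (peak Singh at position 5): ranking walks positions 5-4-3-2-1, expanding outward from the peak — single-peaked.
Faction 4 (peak Kwan at position 1): ranking walks positions 1-2-3-4-5, expanding outward from the peak — single-peaked.
Faction 5 (peak Ahmed at position 4): ranking walks positions 4-3-2-5-1, expanding outward from the peak — single-peaked.
Faction 6 (peak Ahmed at position 4): ranking walks positions 4-3-5-2-1, expanding outward from the peak — single-peaked.
Every ranking is single-peaked on this axis.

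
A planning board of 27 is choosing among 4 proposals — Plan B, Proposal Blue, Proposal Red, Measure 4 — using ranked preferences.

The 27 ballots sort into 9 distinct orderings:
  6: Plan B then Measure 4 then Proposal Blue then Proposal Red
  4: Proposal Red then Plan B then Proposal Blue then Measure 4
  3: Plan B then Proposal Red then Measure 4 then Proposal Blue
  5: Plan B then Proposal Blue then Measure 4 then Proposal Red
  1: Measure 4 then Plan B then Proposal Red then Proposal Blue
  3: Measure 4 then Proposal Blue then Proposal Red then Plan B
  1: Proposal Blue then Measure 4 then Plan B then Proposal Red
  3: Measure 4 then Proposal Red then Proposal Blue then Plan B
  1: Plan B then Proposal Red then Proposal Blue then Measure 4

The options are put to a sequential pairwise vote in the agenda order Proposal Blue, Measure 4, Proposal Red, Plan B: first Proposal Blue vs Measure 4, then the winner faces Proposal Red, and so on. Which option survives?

Plan B

Round 1: Proposal Blue vs Measure 4 — 11–16, Measure 4 advances.
Round 2: Measure 4 vs Proposal Red — 19–8, Measure 4 advances.
Round 3: Measure 4 vs Plan B — 8–19, Plan B advances.
Plan B survives the agenda.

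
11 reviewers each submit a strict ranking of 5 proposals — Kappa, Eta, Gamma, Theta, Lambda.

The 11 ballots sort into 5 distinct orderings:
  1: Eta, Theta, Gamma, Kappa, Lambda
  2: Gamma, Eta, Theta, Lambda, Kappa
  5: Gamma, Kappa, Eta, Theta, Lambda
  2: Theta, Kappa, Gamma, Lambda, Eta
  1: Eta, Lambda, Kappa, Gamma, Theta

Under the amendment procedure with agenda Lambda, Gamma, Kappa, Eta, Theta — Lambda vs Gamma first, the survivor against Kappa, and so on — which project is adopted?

Gamma

Round 1: Lambda vs Gamma — 1–10, Gamma advances.
Round 2: Gamma vs Kappa — 8–3, Gamma advances.
Round 3: Gamma vs Eta — 9–2, Gamma advances.
Round 4: Gamma vs Theta — 8–3, Gamma advances.
Gamma survives the agenda.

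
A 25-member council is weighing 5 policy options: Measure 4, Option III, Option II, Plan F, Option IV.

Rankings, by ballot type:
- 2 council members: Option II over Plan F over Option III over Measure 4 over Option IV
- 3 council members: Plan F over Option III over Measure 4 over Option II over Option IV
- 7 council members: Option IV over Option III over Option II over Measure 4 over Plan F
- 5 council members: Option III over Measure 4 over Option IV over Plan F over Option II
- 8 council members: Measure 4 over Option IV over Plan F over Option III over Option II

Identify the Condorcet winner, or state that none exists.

Check each pair by majority over 25 ballots:
Measure 4 vs Option III: Option III wins 17–8.
Measure 4–Option II: Measure 4 16–9.
Measure 4 vs Plan F: Measure 4 wins 20–5.
Measure 4 vs Option IV: Measure 4 wins 18–7.
Option III–Option II: Option III 23–2.
Option III–Plan F: Plan F 13–12.
Option III vs Option IV: Option IV wins 15–10.
Option II–Plan F: Plan F 16–9.
Option II–Option IV: Option IV 20–5.
Plan F vs Option IV: Option IV, 20–5.
Each option drops at least one matchup (Measure 4 loses to Option III; Option III loses to Plan F; Option II loses to Measure 4; Plan F loses to Measure 4; Option IV loses to Measure 4); the cycle Measure 4 > Plan F > Option III > Measure 4 rules out a Condorcet winner.

none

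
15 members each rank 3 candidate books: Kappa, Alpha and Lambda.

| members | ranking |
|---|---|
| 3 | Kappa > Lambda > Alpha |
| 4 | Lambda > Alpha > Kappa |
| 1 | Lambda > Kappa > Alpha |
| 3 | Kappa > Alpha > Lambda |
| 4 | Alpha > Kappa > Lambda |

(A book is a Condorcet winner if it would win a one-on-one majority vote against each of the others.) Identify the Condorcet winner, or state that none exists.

none

Pairwise majorities:
Kappa vs Alpha: 7 to 8, Alpha.
Kappa vs Lambda: Kappa is ranked higher on 3+3+4 = 10 ballots, Lambda on 5. Kappa wins 10–5.
Alpha vs Lambda: 7 to 8, Lambda.
No book is unbeaten: Kappa loses to Alpha; Alpha loses to Lambda; Lambda loses to Kappa. In particular Kappa beats Lambda beats Alpha beats Kappa is a majority cycle — no Condorcet winner exists.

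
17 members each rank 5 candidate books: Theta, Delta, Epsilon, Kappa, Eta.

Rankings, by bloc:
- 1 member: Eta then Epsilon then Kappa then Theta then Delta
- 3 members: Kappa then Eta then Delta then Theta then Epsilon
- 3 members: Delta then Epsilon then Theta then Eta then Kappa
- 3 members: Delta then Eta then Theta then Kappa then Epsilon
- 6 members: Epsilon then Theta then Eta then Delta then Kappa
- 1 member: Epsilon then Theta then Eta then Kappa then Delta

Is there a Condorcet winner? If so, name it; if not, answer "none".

Check each pair by majority over 17 ballots:
Theta vs Delta: Delta, 9–8.
Theta vs Epsilon: 3+3 = 6 for Theta, 11 for Epsilon — Epsilon by 11–6.
Theta vs Kappa: Theta, 13–4.
Theta vs Eta: Theta is ranked higher on 3+6+1 = 10 ballots, Eta on 7. Theta wins 10–7.
Delta vs Epsilon: Delta preferred on 3+3+3 = 9 ballots; Delta wins 9–8.
Delta vs Kappa: 12 to 5, Delta.
Delta vs Eta: Delta preferred on 3+3 = 6 ballots; Eta wins 11–6.
Epsilon vs Kappa: Epsilon, 11–6.
Epsilon vs Eta: 10 to 7, Epsilon.
Kappa vs Eta: 3 to 14, Eta.
Each book drops at least one matchup (Theta loses to Delta; Delta loses to Eta; Epsilon loses to Delta; Kappa loses to Theta; Eta loses to Theta); the cycle Theta > Eta > Delta > Theta rules out a Condorcet winner.

none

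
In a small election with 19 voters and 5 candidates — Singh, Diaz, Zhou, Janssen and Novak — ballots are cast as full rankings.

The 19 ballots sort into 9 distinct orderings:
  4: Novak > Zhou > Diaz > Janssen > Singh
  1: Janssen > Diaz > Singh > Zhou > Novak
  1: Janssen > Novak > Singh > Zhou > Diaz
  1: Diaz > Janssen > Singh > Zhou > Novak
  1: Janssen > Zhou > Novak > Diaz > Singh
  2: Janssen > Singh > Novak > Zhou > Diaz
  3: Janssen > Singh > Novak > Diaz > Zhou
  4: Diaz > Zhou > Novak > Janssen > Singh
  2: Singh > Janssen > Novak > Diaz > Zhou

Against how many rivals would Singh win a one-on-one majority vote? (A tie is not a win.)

1

Singh against each rival (19 voters):
Singh vs Diaz: Diaz wins 11–8.
Singh vs Zhou: 1+1+1+2+3+2 = 10 for Singh, 9 for Zhou — Singh by 10–9.
Singh vs Janssen: Janssen wins 17–2.
Singh–Novak: Novak 10–9.
Singh beats Zhou; loses to Diaz, Janssen, Novak — 1 pairwise win.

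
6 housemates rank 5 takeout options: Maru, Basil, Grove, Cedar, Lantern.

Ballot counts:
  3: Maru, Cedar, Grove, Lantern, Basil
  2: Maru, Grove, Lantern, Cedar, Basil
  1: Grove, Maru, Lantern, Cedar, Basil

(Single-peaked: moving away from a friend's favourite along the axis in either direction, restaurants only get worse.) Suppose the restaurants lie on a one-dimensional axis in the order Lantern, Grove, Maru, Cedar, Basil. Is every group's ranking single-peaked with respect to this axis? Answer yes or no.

Axis positions: Lantern=1, Grove=2, Maru=3, Cedar=4, Basil=5.
Group 1 (peak Maru at position 3): ranking walks positions 3-4-2-1-5, expanding outward from the peak — single-peaked.
Group 2 (peak Maru at position 3): ranking walks positions 3-2-1-4-5, expanding outward from the peak — single-peaked.
Group 3 (peak Grove at position 2): ranking walks positions 2-3-1-4-5, expanding outward from the peak — single-peaked.
Every ranking is single-peaked on this axis.

yes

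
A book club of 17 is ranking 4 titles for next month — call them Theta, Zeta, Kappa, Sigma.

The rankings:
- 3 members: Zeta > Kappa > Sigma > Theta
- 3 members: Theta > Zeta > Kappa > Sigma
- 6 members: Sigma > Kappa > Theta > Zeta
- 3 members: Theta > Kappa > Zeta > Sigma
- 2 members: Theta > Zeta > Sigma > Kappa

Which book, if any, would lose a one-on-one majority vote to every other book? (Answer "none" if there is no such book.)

Head-to-head results (17 members):
Theta vs Zeta: Theta wins 14–3.
Theta vs Kappa: Kappa, 9–8.
Theta vs Sigma: Theta is ranked higher on 3+3+2 = 8 ballots, Sigma on 9. Sigma wins 9–8.
Zeta vs Kappa: Zeta preferred on 3+3+2 = 8 ballots; Kappa wins 9–8.
Zeta–Sigma: Zeta 11–6.
Kappa–Sigma: Kappa 9–8.
No book is winless: Theta beats Zeta; Zeta beats Sigma; Kappa beats Theta; Sigma beats Theta. There is no Condorcet loser.

none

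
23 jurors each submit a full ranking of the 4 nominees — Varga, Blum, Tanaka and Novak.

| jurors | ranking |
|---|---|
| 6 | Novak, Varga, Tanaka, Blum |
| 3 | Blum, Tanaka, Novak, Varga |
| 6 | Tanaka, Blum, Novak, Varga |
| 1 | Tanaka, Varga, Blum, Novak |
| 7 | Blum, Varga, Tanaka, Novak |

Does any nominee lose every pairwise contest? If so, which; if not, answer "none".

Head-to-head results (23 jurors):
Varga–Blum: Blum 16–7.
Varga vs Tanaka: 6+7 = 13 for Varga, 10 for Tanaka — Varga by 13–10.
Varga vs Novak: Novak wins 15–8.
Blum vs Tanaka: Blum is ranked higher on 3+7 = 10 ballots, Tanaka on 13. Tanaka wins 13–10.
Blum vs Novak: Blum, 17–6.
Tanaka vs Novak: Tanaka is ranked higher on 3+6+1+7 = 17 ballots, Novak on 6. Tanaka wins 17–6.
Every nominee wins at least one matchup (Varga beats Tanaka; Blum beats Varga; Tanaka beats Blum; Novak beats Varga), so there is no Condorcet loser.

none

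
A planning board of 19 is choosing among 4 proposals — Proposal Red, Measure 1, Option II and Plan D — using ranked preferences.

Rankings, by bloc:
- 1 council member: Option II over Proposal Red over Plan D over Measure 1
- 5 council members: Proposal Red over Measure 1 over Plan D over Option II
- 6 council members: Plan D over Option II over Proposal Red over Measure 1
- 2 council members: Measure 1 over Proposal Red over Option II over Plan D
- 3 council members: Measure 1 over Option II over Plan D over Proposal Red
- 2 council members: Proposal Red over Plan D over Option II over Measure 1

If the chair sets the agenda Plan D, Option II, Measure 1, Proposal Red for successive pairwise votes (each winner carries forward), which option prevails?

Round 1: Plan D vs Option II — 13–6, Plan D advances.
Round 2: Plan D vs Measure 1 — 9–10, Measure 1 advances.
Round 3: Measure 1 vs Proposal Red — 5–14, Proposal Red advances.
The agenda winner is Proposal Red.

Proposal Red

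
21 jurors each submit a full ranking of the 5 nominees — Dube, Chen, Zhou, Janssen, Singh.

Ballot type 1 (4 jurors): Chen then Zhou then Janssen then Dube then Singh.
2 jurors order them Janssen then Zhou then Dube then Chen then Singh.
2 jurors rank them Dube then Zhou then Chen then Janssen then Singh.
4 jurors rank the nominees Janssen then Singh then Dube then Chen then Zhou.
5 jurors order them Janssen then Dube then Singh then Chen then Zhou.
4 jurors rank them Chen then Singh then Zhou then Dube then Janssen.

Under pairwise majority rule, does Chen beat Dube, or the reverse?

Ballots ranking Chen above Dube: 4 + 4 = 8.
Ballots ranking Dube above Chen: 21 − 8 = 13.
Dube wins the head-to-head 13–8.

Dube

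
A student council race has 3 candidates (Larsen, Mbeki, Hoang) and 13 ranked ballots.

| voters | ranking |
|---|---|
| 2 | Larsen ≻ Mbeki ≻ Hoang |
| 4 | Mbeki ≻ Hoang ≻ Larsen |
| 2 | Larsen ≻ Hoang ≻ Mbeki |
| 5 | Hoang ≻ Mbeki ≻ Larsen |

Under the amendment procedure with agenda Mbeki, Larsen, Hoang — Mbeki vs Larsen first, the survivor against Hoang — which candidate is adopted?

Hoang

Round 1: Mbeki vs Larsen — 9–4, Mbeki advances.
Round 2: Mbeki vs Hoang — 6–7, Hoang advances.
Hoang survives the agenda.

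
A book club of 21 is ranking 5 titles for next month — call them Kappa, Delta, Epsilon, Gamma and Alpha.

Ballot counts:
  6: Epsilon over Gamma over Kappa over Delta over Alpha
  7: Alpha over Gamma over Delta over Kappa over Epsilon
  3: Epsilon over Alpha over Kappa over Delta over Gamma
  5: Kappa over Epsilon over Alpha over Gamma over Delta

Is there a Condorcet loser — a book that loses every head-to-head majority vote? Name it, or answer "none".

Delta

Pairwise majorities:
Kappa vs Delta: 6+3+5 = 14 for Kappa, 7 for Delta — Kappa by 14–7.
Kappa vs Epsilon: Kappa, 12–9.
Kappa vs Gamma: 3+5 = 8 for Kappa, 13 for Gamma — Gamma by 13–8.
Kappa vs Alpha: Kappa wins 11–10.
Delta vs Epsilon: Delta is ranked higher on 7 ballots, Epsilon on 14. Epsilon wins 14–7.
Delta vs Gamma: Gamma, 18–3.
Delta vs Alpha: 6 for Delta, 15 for Alpha — Alpha by 15–6.
Epsilon–Gamma: Epsilon 14–7.
Epsilon vs Alpha: Epsilon wins 14–7.
Gamma vs Alpha: 6 for Gamma, 15 for Alpha — Alpha by 15–6.
Delta is beaten in every head-to-head and is the Condorcet loser.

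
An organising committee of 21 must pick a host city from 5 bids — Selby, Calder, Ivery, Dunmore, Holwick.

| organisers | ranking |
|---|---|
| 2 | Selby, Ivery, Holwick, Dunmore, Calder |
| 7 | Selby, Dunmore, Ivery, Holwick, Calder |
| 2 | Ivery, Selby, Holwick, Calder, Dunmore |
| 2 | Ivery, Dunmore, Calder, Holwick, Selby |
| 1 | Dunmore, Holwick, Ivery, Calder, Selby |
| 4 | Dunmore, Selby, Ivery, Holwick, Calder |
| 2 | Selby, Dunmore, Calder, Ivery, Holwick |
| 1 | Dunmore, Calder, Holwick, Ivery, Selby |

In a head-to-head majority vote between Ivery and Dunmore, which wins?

Dunmore

Ballots ranking Ivery above Dunmore: 2 + 2 + 2 = 6.
Ballots ranking Dunmore above Ivery: 21 − 6 = 15.
Dunmore wins the head-to-head 15–6.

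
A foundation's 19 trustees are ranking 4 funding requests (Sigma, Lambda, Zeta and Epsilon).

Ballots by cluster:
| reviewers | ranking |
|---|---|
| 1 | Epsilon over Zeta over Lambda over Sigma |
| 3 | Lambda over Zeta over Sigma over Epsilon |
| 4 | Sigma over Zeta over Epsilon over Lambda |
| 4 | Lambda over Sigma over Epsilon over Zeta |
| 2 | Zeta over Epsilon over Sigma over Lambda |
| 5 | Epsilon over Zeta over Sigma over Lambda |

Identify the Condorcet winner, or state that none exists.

none

Check each pair by majority over 19 ballots:
Sigma vs Lambda: Sigma, 11–8.
Sigma–Zeta: Zeta 11–8.
Sigma vs Epsilon: Sigma, 11–8.
Lambda vs Zeta: Zeta, 12–7.
Lambda vs Epsilon: Epsilon wins 12–7.
Zeta vs Epsilon: Epsilon, 10–9.
Every project loses at least once (Sigma loses to Zeta; Lambda loses to Sigma; Zeta loses to Epsilon; Epsilon loses to Sigma). The majority relation contains the cycle Sigma → Epsilon → Zeta → Sigma, so there is no Condorcet winner.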